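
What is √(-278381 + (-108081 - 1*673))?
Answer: 3*I*√43015 ≈ 622.2*I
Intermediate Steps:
√(-278381 + (-108081 - 1*673)) = √(-278381 + (-108081 - 673)) = √(-278381 - 108754) = √(-387135) = 3*I*√43015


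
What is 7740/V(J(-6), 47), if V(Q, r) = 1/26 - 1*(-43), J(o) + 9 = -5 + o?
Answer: 67080/373 ≈ 179.84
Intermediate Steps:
J(o) = -14 + o (J(o) = -9 + (-5 + o) = -14 + o)
V(Q, r) = 1119/26 (V(Q, r) = 1/26 + 43 = 1119/26)
7740/V(J(-6), 47) = 7740/(1119/26) = 7740*(26/1119) = 67080/373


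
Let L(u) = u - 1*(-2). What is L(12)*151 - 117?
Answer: 1997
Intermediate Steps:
L(u) = 2 + u (L(u) = u + 2 = 2 + u)
L(12)*151 - 117 = (2 + 12)*151 - 117 = 14*151 - 117 = 2114 - 117 = 1997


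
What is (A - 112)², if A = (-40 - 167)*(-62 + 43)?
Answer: 14600041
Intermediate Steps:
A = 3933 (A = -207*(-19) = 3933)
(A - 112)² = (3933 - 112)² = 3821² = 14600041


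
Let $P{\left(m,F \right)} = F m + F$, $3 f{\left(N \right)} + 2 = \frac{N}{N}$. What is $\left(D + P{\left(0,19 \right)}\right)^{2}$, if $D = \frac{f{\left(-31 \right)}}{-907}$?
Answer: $\frac{2672890000}{7403841} \approx 361.01$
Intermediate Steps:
$f{\left(N \right)} = - \frac{1}{3}$ ($f{\left(N \right)} = - \frac{2}{3} + \frac{N \frac{1}{N}}{3} = - \frac{2}{3} + \frac{1}{3} \cdot 1 = - \frac{2}{3} + \frac{1}{3} = - \frac{1}{3}$)
$P{\left(m,F \right)} = F + F m$
$D = \frac{1}{2721}$ ($D = - \frac{1}{3 \left(-907\right)} = \left(- \frac{1}{3}\right) \left(- \frac{1}{907}\right) = \frac{1}{2721} \approx 0.00036751$)
$\left(D + P{\left(0,19 \right)}\right)^{2} = \left(\frac{1}{2721} + 19 \left(1 + 0\right)\right)^{2} = \left(\frac{1}{2721} + 19 \cdot 1\right)^{2} = \left(\frac{1}{2721} + 19\right)^{2} = \left(\frac{51700}{2721}\right)^{2} = \frac{2672890000}{7403841}$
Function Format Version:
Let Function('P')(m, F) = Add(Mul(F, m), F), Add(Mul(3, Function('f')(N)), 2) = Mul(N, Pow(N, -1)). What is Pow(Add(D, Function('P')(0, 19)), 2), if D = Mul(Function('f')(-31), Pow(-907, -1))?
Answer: Rational(2672890000, 7403841) ≈ 361.01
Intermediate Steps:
Function('f')(N) = Rational(-1, 3) (Function('f')(N) = Add(Rational(-2, 3), Mul(Rational(1, 3), Mul(N, Pow(N, -1)))) = Add(Rational(-2, 3), Mul(Rational(1, 3), 1)) = Add(Rational(-2, 3), Rational(1, 3)) = Rational(-1, 3))
Function('P')(m, F) = Add(F, Mul(F, m))
D = Rational(1, 2721) (D = Mul(Rational(-1, 3), Pow(-907, -1)) = Mul(Rational(-1, 3), Rational(-1, 907)) = Rational(1, 2721) ≈ 0.00036751)
Pow(Add(D, Function('P')(0, 19)), 2) = Pow(Add(Rational(1, 2721), Mul(19, Add(1, 0))), 2) = Pow(Add(Rational(1, 2721), Mul(19, 1)), 2) = Pow(Add(Rational(1, 2721), 19), 2) = Pow(Rational(51700, 2721), 2) = Rational(2672890000, 7403841)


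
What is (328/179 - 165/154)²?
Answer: 3636649/6280036 ≈ 0.57908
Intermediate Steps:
(328/179 - 165/154)² = (328*(1/179) - 165*1/154)² = (328/179 - 15/14)² = (1907/2506)² = 3636649/6280036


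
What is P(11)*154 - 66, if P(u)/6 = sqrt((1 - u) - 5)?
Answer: -66 + 924*I*sqrt(15) ≈ -66.0 + 3578.6*I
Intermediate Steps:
P(u) = 6*sqrt(-4 - u) (P(u) = 6*sqrt((1 - u) - 5) = 6*sqrt(-4 - u))
P(11)*154 - 66 = (6*sqrt(-4 - 1*11))*154 - 66 = (6*sqrt(-4 - 11))*154 - 66 = (6*sqrt(-15))*154 - 66 = (6*(I*sqrt(15)))*154 - 66 = (6*I*sqrt(15))*154 - 66 = 924*I*sqrt(15) - 66 = -66 + 924*I*sqrt(15)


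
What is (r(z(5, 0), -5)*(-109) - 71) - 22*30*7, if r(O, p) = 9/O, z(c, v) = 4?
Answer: -19745/4 ≈ -4936.3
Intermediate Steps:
(r(z(5, 0), -5)*(-109) - 71) - 22*30*7 = ((9/4)*(-109) - 71) - 22*30*7 = ((9*(¼))*(-109) - 71) - 660*7 = ((9/4)*(-109) - 71) - 4620 = (-981/4 - 71) - 4620 = -1265/4 - 4620 = -19745/4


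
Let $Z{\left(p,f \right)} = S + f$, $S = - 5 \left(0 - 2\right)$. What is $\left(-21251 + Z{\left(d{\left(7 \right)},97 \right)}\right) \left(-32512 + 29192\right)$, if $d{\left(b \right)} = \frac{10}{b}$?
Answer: $70198080$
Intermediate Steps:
$S = 10$ ($S = \left(-5\right) \left(-2\right) = 10$)
$Z{\left(p,f \right)} = 10 + f$
$\left(-21251 + Z{\left(d{\left(7 \right)},97 \right)}\right) \left(-32512 + 29192\right) = \left(-21251 + \left(10 + 97\right)\right) \left(-32512 + 29192\right) = \left(-21251 + 107\right) \left(-3320\right) = \left(-21144\right) \left(-3320\right) = 70198080$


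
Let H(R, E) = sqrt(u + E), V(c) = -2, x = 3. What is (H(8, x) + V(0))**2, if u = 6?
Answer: 1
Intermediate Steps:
H(R, E) = sqrt(6 + E)
(H(8, x) + V(0))**2 = (sqrt(6 + 3) - 2)**2 = (sqrt(9) - 2)**2 = (3 - 2)**2 = 1**2 = 1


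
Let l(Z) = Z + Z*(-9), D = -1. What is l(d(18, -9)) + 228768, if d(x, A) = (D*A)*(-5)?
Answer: 229128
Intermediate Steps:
d(x, A) = 5*A (d(x, A) = -A*(-5) = 5*A)
l(Z) = -8*Z (l(Z) = Z - 9*Z = -8*Z)
l(d(18, -9)) + 228768 = -40*(-9) + 228768 = -8*(-45) + 228768 = 360 + 228768 = 229128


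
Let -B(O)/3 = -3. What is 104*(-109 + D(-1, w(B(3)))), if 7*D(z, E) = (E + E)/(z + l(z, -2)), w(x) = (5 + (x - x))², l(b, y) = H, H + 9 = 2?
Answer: -80002/7 ≈ -11429.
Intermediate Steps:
H = -7 (H = -9 + 2 = -7)
B(O) = 9 (B(O) = -3*(-3) = 9)
l(b, y) = -7
w(x) = 25 (w(x) = (5 + 0)² = 5² = 25)
D(z, E) = 2*E/(7*(-7 + z)) (D(z, E) = ((E + E)/(z - 7))/7 = ((2*E)/(-7 + z))/7 = (2*E/(-7 + z))/7 = 2*E/(7*(-7 + z)))
104*(-109 + D(-1, w(B(3)))) = 104*(-109 + (2/7)*25/(-7 - 1)) = 104*(-109 + (2/7)*25/(-8)) = 104*(-109 + (2/7)*25*(-⅛)) = 104*(-109 - 25/28) = 104*(-3077/28) = -80002/7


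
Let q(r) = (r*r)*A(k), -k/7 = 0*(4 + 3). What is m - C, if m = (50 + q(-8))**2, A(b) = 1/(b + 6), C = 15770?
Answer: -108806/9 ≈ -12090.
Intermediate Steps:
k = 0 (k = -0*(4 + 3) = -0*7 = -7*0 = 0)
A(b) = 1/(6 + b)
q(r) = r**2/6 (q(r) = (r*r)/(6 + 0) = r**2/6)
m = 33124/9 (m = (50 + (1/6)*(-8)**2)**2 = (50 + (1/6)*64)**2 = (50 + 32/3)**2 = (182/3)**2 = 33124/9 ≈ 3680.4)
m - C = 33124/9 - 1*15770 = 33124/9 - 15770 = -108806/9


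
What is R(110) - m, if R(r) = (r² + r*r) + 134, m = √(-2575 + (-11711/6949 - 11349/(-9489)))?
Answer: 24334 - 3*I*√138248440591200293/21979687 ≈ 24334.0 - 50.749*I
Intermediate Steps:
m = 3*I*√138248440591200293/21979687 (m = √(-2575 + (-11711*1/6949 - 11349*(-1/9489))) = √(-2575 + (-11711/6949 + 3783/3163)) = √(-2575 - 10753826/21979687) = √(-56608447851/21979687) = 3*I*√138248440591200293/21979687 ≈ 50.749*I)
R(r) = 134 + 2*r² (R(r) = (r² + r²) + 134 = 2*r² + 134 = 134 + 2*r²)
R(110) - m = (134 + 2*110²) - 3*I*√138248440591200293/21979687 = (134 + 2*12100) - 3*I*√138248440591200293/21979687 = (134 + 24200) - 3*I*√138248440591200293/21979687 = 24334 - 3*I*√138248440591200293/21979687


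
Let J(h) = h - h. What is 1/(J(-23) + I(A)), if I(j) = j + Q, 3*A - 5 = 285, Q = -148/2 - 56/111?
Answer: 37/820 ≈ 0.045122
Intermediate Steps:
Q = -8270/111 (Q = -148*½ - 56*1/111 = -74 - 56/111 = -8270/111 ≈ -74.505)
A = 290/3 (A = 5/3 + (⅓)*285 = 5/3 + 95 = 290/3 ≈ 96.667)
I(j) = -8270/111 + j (I(j) = j - 8270/111 = -8270/111 + j)
J(h) = 0
1/(J(-23) + I(A)) = 1/(0 + (-8270/111 + 290/3)) = 1/(0 + 820/37) = 1/(820/37) = 37/820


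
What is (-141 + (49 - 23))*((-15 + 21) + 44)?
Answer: -5750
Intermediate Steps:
(-141 + (49 - 23))*((-15 + 21) + 44) = (-141 + 26)*(6 + 44) = -115*50 = -5750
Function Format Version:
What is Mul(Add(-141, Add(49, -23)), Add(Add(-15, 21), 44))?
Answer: -5750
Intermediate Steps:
Mul(Add(-141, Add(49, -23)), Add(Add(-15, 21), 44)) = Mul(Add(-141, 26), Add(6, 44)) = Mul(-115, 50) = -5750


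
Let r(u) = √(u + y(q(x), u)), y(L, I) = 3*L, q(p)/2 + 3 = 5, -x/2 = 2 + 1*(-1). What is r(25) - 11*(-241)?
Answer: 2651 + √37 ≈ 2657.1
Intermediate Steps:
x = -2 (x = -2*(2 + 1*(-1)) = -2*(2 - 1) = -2*1 = -2)
q(p) = 4 (q(p) = -6 + 2*5 = -6 + 10 = 4)
r(u) = √(12 + u) (r(u) = √(u + 3*4) = √(u + 12) = √(12 + u))
r(25) - 11*(-241) = √(12 + 25) - 11*(-241) = √37 + 2651 = 2651 + √37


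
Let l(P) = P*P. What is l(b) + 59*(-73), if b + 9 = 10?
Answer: -4306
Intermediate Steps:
b = 1 (b = -9 + 10 = 1)
l(P) = P²
l(b) + 59*(-73) = 1² + 59*(-73) = 1 - 4307 = -4306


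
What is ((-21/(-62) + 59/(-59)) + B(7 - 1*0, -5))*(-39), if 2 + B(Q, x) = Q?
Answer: -10491/62 ≈ -169.21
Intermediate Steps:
B(Q, x) = -2 + Q
((-21/(-62) + 59/(-59)) + B(7 - 1*0, -5))*(-39) = ((-21/(-62) + 59/(-59)) + (-2 + (7 - 1*0)))*(-39) = ((-21*(-1/62) + 59*(-1/59)) + (-2 + (7 + 0)))*(-39) = ((21/62 - 1) + (-2 + 7))*(-39) = (-41/62 + 5)*(-39) = (269/62)*(-39) = -10491/62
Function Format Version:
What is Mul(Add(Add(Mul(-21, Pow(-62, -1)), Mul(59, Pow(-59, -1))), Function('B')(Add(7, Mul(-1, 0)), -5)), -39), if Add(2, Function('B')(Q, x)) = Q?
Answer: Rational(-10491, 62) ≈ -169.21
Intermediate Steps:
Function('B')(Q, x) = Add(-2, Q)
Mul(Add(Add(Mul(-21, Pow(-62, -1)), Mul(59, Pow(-59, -1))), Function('B')(Add(7, Mul(-1, 0)), -5)), -39) = Mul(Add(Add(Mul(-21, Pow(-62, -1)), Mul(59, Pow(-59, -1))), Add(-2, Add(7, Mul(-1, 0)))), -39) = Mul(Add(Add(Mul(-21, Rational(-1, 62)), Mul(59, Rational(-1, 59))), Add(-2, Add(7, 0))), -39) = Mul(Add(Add(Rational(21, 62), -1), Add(-2, 7)), -39) = Mul(Add(Rational(-41, 62), 5), -39) = Mul(Rational(269, 62), -39) = Rational(-10491, 62)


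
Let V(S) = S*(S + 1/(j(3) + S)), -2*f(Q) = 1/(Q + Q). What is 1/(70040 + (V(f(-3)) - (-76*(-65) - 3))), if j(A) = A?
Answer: 5328/346868965 ≈ 1.5360e-5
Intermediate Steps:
f(Q) = -1/(4*Q) (f(Q) = -1/(2*(Q + Q)) = -1/(2*Q)/2 = -1/(4*Q))
V(S) = S*(S + 1/(3 + S))
1/(70040 + (V(f(-3)) - (-76*(-65) - 3))) = 1/(70040 + ((-¼/(-3))*(1 + (-¼/(-3))² + 3*(-¼/(-3)))/(3 - ¼/(-3)) - (-76*(-65) - 3))) = 1/(70040 + ((-¼*(-⅓))*(1 + (-¼*(-⅓))² + 3*(-¼*(-⅓)))/(3 - ¼*(-⅓)) - (4940 - 3))) = 1/(70040 + ((1 + (1/12)² + 3*(1/12))/(12*(3 + 1/12)) - 1*4937)) = 1/(70040 + ((1 + 1/144 + ¼)/(12*(37/12)) - 4937)) = 1/(70040 + ((1/12)*(12/37)*(181/144) - 4937)) = 1/(70040 + (181/5328 - 4937)) = 1/(70040 - 26304155/5328) = 1/(346868965/5328) = 5328/346868965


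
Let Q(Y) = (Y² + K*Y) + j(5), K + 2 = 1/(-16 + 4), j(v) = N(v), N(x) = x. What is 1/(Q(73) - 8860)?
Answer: -12/44137 ≈ -0.00027188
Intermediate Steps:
j(v) = v
K = -25/12 (K = -2 + 1/(-16 + 4) = -2 + 1/(-12) = -2 - 1/12 = -25/12 ≈ -2.0833)
Q(Y) = 5 + Y² - 25*Y/12 (Q(Y) = (Y² - 25*Y/12) + 5 = 5 + Y² - 25*Y/12)
1/(Q(73) - 8860) = 1/((5 + 73² - 25/12*73) - 8860) = 1/((5 + 5329 - 1825/12) - 8860) = 1/(62183/12 - 8860) = 1/(-44137/12) = -12/44137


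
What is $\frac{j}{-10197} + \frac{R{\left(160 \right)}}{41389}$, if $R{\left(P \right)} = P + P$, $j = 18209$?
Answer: $- \frac{750389261}{422043633} \approx -1.778$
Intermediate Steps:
$R{\left(P \right)} = 2 P$
$\frac{j}{-10197} + \frac{R{\left(160 \right)}}{41389} = \frac{18209}{-10197} + \frac{2 \cdot 160}{41389} = 18209 \left(- \frac{1}{10197}\right) + 320 \cdot \frac{1}{41389} = - \frac{18209}{10197} + \frac{320}{41389} = - \frac{750389261}{422043633}$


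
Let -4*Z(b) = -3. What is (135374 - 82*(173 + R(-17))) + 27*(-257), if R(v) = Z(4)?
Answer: 228375/2 ≈ 1.1419e+5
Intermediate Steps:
Z(b) = 3/4 (Z(b) = -1/4*(-3) = 3/4)
R(v) = 3/4
(135374 - 82*(173 + R(-17))) + 27*(-257) = (135374 - 82*(173 + 3/4)) + 27*(-257) = (135374 - 82*695/4) - 6939 = (135374 - 28495/2) - 6939 = 242253/2 - 6939 = 228375/2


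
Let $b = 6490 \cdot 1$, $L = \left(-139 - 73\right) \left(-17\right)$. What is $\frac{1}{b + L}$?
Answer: $\frac{1}{10094} \approx 9.9069 \cdot 10^{-5}$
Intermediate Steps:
$L = 3604$ ($L = \left(-212\right) \left(-17\right) = 3604$)
$b = 6490$
$\frac{1}{b + L} = \frac{1}{6490 + 3604} = \frac{1}{10094}$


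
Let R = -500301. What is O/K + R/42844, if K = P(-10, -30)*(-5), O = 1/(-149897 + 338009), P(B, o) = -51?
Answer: -5999679623429/513791246160 ≈ -11.677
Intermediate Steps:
O = 1/188112 ≈ 5.3160e-6
K = 255 (K = -51*(-5) = 255)
O/K + R/42844 = (1/188112)/255 - 500301/42844 = (1/188112)*(1/255) - 500301*1/42844 = 1/47968560 - 500301/42844 = -5999679623429/513791246160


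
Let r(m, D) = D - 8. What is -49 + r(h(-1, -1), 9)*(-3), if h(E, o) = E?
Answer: -52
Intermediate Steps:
r(m, D) = -8 + D
-49 + r(h(-1, -1), 9)*(-3) = -49 + (-8 + 9)*(-3) = -49 + 1*(-3) = -49 - 3 = -52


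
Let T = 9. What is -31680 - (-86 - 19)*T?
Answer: -30735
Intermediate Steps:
-31680 - (-86 - 19)*T = -31680 - (-86 - 19)*9 = -31680 - (-105)*9 = -31680 - 1*(-945) = -31680 + 945 = -30735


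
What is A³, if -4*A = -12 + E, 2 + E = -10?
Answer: 216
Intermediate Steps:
E = -12 (E = -2 - 10 = -12)
A = 6 (A = -(-12 - 12)/4 = -¼*(-24) = 6)
A³ = 6³ = 216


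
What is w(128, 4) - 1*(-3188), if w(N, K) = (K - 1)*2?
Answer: 3194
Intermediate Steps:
w(N, K) = -2 + 2*K (w(N, K) = (-1 + K)*2 = -2 + 2*K)
w(128, 4) - 1*(-3188) = (-2 + 2*4) - 1*(-3188) = (-2 + 8) + 3188 = 6 + 3188 = 3194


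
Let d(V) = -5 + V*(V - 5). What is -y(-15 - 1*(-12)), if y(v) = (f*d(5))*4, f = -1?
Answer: -20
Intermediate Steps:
d(V) = -5 + V*(-5 + V)
y(v) = 20 (y(v) = -(-5 + 5² - 5*5)*4 = -(-5 + 25 - 25)*4 = -1*(-5)*4 = 5*4 = 20)
-y(-15 - 1*(-12)) = -1*20 = -20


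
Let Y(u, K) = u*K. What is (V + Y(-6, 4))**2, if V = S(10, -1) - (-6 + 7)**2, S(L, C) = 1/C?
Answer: 676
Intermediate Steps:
Y(u, K) = K*u
V = -2 (V = 1/(-1) - (-6 + 7)**2 = -1 - 1*1**2 = -1 - 1*1 = -1 - 1 = -2)
(V + Y(-6, 4))**2 = (-2 + 4*(-6))**2 = (-2 - 24)**2 = (-26)**2 = 676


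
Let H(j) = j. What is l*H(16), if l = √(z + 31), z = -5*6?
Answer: 16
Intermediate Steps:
z = -30
l = 1 (l = √(-30 + 31) = √1 = 1)
l*H(16) = 1*16 = 16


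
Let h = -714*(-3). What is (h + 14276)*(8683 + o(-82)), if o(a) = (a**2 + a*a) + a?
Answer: 362000482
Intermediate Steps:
h = 2142
o(a) = a + 2*a**2 (o(a) = (a**2 + a**2) + a = 2*a**2 + a = a + 2*a**2)
(h + 14276)*(8683 + o(-82)) = (2142 + 14276)*(8683 - 82*(1 + 2*(-82))) = 16418*(8683 - 82*(1 - 164)) = 16418*(8683 - 82*(-163)) = 16418*(8683 + 13366) = 16418*22049 = 362000482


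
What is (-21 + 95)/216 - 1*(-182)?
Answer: 19693/108 ≈ 182.34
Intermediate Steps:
(-21 + 95)/216 - 1*(-182) = 74*(1/216) + 182 = 37/108 + 182 = 19693/108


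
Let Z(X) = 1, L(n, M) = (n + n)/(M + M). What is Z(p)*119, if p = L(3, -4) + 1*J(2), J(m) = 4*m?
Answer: 119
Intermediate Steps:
L(n, M) = n/M (L(n, M) = (2*n)/((2*M)) = (2*n)*(1/(2*M)) = n/M)
p = 29/4 (p = 3/(-4) + 1*(4*2) = 3*(-¼) + 1*8 = -¾ + 8 = 29/4 ≈ 7.2500)
Z(p)*119 = 1*119 = 119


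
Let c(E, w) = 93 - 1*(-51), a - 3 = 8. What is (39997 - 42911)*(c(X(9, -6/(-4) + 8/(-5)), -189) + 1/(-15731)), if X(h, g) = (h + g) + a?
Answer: -6600976382/15731 ≈ -4.1962e+5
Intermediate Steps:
a = 11 (a = 3 + 8 = 11)
X(h, g) = 11 + g + h (X(h, g) = (h + g) + 11 = (g + h) + 11 = 11 + g + h)
c(E, w) = 144 (c(E, w) = 93 + 51 = 144)
(39997 - 42911)*(c(X(9, -6/(-4) + 8/(-5)), -189) + 1/(-15731)) = (39997 - 42911)*(144 + 1/(-15731)) = -2914*(144 - 1/15731) = -2914*2265263/15731 = -6600976382/15731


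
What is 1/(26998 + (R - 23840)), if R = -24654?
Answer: -1/21496 ≈ -4.6520e-5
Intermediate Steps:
1/(26998 + (R - 23840)) = 1/(26998 + (-24654 - 23840)) = 1/(26998 - 48494) = 1/(-21496) = -1/21496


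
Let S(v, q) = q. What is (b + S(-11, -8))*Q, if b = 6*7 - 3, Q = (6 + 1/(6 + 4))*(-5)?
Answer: -1891/2 ≈ -945.50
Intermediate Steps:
Q = -61/2 (Q = (6 + 1/10)*(-5) = (61/10)*(-5) = -61/2 ≈ -30.500)
b = 39 (b = 42 - 3 = 39)
(b + S(-11, -8))*Q = (39 - 8)*(-61/2) = 31*(-61/2) = -1891/2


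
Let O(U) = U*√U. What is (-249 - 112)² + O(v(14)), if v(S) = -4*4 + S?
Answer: 130321 - 2*I*√2 ≈ 1.3032e+5 - 2.8284*I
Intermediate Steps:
v(S) = -16 + S
O(U) = U^(3/2)
(-249 - 112)² + O(v(14)) = (-249 - 112)² + (-16 + 14)^(3/2) = (-361)² + (-2)^(3/2) = 130321 - 2*I*√2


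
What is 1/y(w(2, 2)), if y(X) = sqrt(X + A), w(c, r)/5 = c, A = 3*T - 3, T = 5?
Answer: sqrt(22)/22 ≈ 0.21320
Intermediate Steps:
A = 12 (A = 3*5 - 3 = 15 - 3 = 12)
w(c, r) = 5*c
y(X) = sqrt(12 + X) (y(X) = sqrt(X + 12) = sqrt(12 + X))
1/y(w(2, 2)) = 1/(sqrt(12 + 5*2)) = 1/(sqrt(12 + 10)) = 1/(sqrt(22)) = sqrt(22)/22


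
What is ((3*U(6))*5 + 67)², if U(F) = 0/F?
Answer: 4489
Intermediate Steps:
U(F) = 0
((3*U(6))*5 + 67)² = ((3*0)*5 + 67)² = (0*5 + 67)² = (0 + 67)² = 67² = 4489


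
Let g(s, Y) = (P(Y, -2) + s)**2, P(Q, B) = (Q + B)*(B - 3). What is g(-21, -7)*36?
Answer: 20736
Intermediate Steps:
P(Q, B) = (-3 + B)*(B + Q) (P(Q, B) = (B + Q)*(-3 + B) = (-3 + B)*(B + Q))
g(s, Y) = (10 + s - 5*Y)**2 (g(s, Y) = (((-2)**2 - 3*(-2) - 3*Y - 2*Y) + s)**2 = ((4 + 6 - 3*Y - 2*Y) + s)**2 = ((10 - 5*Y) + s)**2 = (10 + s - 5*Y)**2)
g(-21, -7)*36 = (10 - 21 - 5*(-7))**2*36 = (10 - 21 + 35)**2*36 = 24**2*36 = 576*36 = 20736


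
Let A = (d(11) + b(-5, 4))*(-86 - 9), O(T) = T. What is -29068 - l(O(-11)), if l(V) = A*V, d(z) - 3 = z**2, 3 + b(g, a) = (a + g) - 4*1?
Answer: -150288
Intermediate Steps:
b(g, a) = -7 + a + g (b(g, a) = -3 + ((a + g) - 4*1) = -3 + ((a + g) - 4) = -3 + (-4 + a + g) = -7 + a + g)
d(z) = 3 + z**2
A = -11020 (A = ((3 + 11**2) + (-7 + 4 - 5))*(-86 - 9) = ((3 + 121) - 8)*(-95) = (124 - 8)*(-95) = 116*(-95) = -11020)
l(V) = -11020*V
-29068 - l(O(-11)) = -29068 - (-11020)*(-11) = -29068 - 1*121220 = -29068 - 121220 = -150288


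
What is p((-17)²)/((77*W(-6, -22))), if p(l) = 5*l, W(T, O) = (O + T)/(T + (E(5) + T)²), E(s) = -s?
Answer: -166175/2156 ≈ -77.076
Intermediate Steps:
W(T, O) = (O + T)/(T + (-5 + T)²) (W(T, O) = (O + T)/(T + (-1*5 + T)²) = (O + T)/(T + (-5 + T)²))
p((-17)²)/((77*W(-6, -22))) = (5*(-17)²)/((77*((-22 - 6)/(-6 + (-5 - 6)²)))) = (5*289)/((77*(-28/(-6 + (-11)²)))) = 1445/((77*(-28/(-6 + 121)))) = 1445/((77*(-28/115))) = 1445/(-2156/115) = 1445*(-115/2156) = -166175/2156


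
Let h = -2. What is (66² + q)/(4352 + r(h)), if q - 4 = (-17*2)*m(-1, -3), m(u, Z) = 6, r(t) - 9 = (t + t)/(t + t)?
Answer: 2078/2181 ≈ 0.95277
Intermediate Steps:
r(t) = 10 (r(t) = 9 + (t + t)/(t + t) = 9 + (2*t)/((2*t)) = 9 + (2*t)*(1/(2*t)) = 9 + 1 = 10)
q = -200 (q = 4 - 17*2*6 = 4 - 34*6 = 4 - 204 = -200)
(66² + q)/(4352 + r(h)) = (66² - 200)/(4352 + 10) = (4356 - 200)/4362 = 4156*(1/4362) = 2078/2181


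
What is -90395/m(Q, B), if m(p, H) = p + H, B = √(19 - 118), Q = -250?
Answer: 22598750/62599 + 271185*I*√11/62599 ≈ 361.01 + 14.368*I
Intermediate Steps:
B = 3*I*√11 (B = √(-99) = 3*I*√11 ≈ 9.9499*I)
m(p, H) = H + p
-90395/m(Q, B) = -90395/(3*I*√11 - 250) = -90395/(-250 + 3*I*√11)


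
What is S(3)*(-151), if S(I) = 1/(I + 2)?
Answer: -151/5 ≈ -30.200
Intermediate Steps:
S(I) = 1/(2 + I)
S(3)*(-151) = -151/(2 + 3) = -151/5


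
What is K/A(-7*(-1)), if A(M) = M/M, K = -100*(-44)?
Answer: 4400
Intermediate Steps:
K = 4400
A(M) = 1
K/A(-7*(-1)) = 4400/1 = 4400*1 = 4400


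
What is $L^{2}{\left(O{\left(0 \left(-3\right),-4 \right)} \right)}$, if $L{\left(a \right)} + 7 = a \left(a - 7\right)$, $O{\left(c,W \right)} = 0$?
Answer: $49$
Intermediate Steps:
$L{\left(a \right)} = -7 + a \left(-7 + a\right)$ ($L{\left(a \right)} = -7 + a \left(a - 7\right) = -7 + a \left(-7 + a\right)$)
$L^{2}{\left(O{\left(0 \left(-3\right),-4 \right)} \right)} = \left(-7 + 0^{2} - 0\right)^{2} = \left(-7 + 0 + 0\right)^{2} = \left(-7\right)^{2} = 49$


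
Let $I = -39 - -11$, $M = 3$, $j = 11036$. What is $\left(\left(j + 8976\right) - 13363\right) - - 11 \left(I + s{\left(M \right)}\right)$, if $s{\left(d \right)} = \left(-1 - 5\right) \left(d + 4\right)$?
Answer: $5879$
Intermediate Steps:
$I = -28$ ($I = -39 + 11 = -28$)
$s{\left(d \right)} = -24 - 6 d$ ($s{\left(d \right)} = - 6 \left(4 + d\right) = -24 - 6 d$)
$\left(\left(j + 8976\right) - 13363\right) - - 11 \left(I + s{\left(M \right)}\right) = \left(\left(11036 + 8976\right) - 13363\right) - - 11 \left(-28 - 42\right) = \left(20012 - 13363\right) - - 11 \left(-28 - 42\right) = 6649 - - 11 \left(-28 - 42\right) = 6649 - \left(-11\right) \left(-70\right) = 6649 - 770 = 5879$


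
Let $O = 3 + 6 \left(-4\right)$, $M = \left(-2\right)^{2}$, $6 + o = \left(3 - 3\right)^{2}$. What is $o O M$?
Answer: $504$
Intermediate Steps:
$o = -6$ ($o = -6 + \left(3 - 3\right)^{2} = -6 + 0^{2} = -6 + 0 = -6$)
$M = 4$
$O = -21$ ($O = 3 - 24 = -21$)
$o O M = \left(-6\right) \left(-21\right) 4 = 126 \cdot 4 = 504$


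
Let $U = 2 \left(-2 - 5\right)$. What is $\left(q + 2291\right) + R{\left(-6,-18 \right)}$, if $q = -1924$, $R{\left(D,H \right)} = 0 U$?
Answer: $367$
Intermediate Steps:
$U = -14$ ($U = 2 \left(-7\right) = -14$)
$R{\left(D,H \right)} = 0$ ($R{\left(D,H \right)} = 0 \left(-14\right) = 0$)
$\left(q + 2291\right) + R{\left(-6,-18 \right)} = \left(-1924 + 2291\right) + 0 = 367 + 0 = 367$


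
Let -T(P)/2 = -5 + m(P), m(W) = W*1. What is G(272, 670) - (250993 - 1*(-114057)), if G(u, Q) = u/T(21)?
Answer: -730117/2 ≈ -3.6506e+5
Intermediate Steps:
m(W) = W
T(P) = 10 - 2*P (T(P) = -2*(-5 + P) = 10 - 2*P)
G(u, Q) = -u/32 (G(u, Q) = u/(10 - 2*21) = u/(10 - 42) = u/(-32) = u*(-1/32) = -u/32)
G(272, 670) - (250993 - 1*(-114057)) = -1/32*272 - (250993 - 1*(-114057)) = -17/2 - (250993 + 114057) = -17/2 - 1*365050 = -17/2 - 365050 = -730117/2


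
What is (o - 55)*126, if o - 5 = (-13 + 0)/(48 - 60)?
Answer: -12327/2 ≈ -6163.5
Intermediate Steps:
o = 73/12 (o = 5 + (-13 + 0)/(48 - 60) = 5 - 13/(-12) = 5 - 13*(-1/12) = 5 + 13/12 = 73/12 ≈ 6.0833)
(o - 55)*126 = (73/12 - 55)*126 = -587/12*126 = -12327/2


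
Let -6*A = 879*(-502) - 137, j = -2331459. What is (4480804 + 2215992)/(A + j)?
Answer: -40180776/13547359 ≈ -2.9660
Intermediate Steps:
A = 441395/6 (A = -(879*(-502) - 137)/6 = -(-441258 - 137)/6 = -⅙*(-441395) = 441395/6 ≈ 73566.)
(4480804 + 2215992)/(A + j) = (4480804 + 2215992)/(441395/6 - 2331459) = 6696796/(-13547359/6) = 6696796*(-6/13547359) = -40180776/13547359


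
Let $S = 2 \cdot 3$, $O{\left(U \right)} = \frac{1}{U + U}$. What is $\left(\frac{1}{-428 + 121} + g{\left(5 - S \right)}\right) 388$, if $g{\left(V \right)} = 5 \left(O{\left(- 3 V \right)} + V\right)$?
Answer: $- \frac{1490114}{921} \approx -1617.9$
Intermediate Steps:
$O{\left(U \right)} = \frac{1}{2 U}$
$S = 6$
$g{\left(V \right)} = 5 V - \frac{5}{6 V}$ ($g{\left(V \right)} = 5 \left(\frac{1}{2 \left(- 3 V\right)} + V\right) = 5 \left(\frac{\left(- \frac{1}{3}\right) \frac{1}{V}}{2} + V\right) = 5 \left(- \frac{1}{6 V} + V\right) = 5 \left(V - \frac{1}{6 V}\right) = 5 V - \frac{5}{6 V}$)
$\left(\frac{1}{-428 + 121} + g{\left(5 - S \right)}\right) 388 = \left(\frac{1}{-428 + 121} + \left(5 \left(5 - 6\right) - \frac{5}{6 \left(5 - 6\right)}\right)\right) 388 = \left(\frac{1}{-307} + \left(5 \left(5 - 6\right) - \frac{5}{6 \left(5 - 6\right)}\right)\right) 388 = \left(- \frac{1}{307} + \left(5 \left(-1\right) - \frac{5}{6 \left(-1\right)}\right)\right) 388 = \left(- \frac{1}{307} - \frac{25}{6}\right) 388 = \left(- \frac{7681}{1842}\right) 388 = - \frac{1490114}{921}$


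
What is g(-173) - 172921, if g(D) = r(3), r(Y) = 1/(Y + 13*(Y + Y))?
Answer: -14006600/81 ≈ -1.7292e+5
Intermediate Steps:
r(Y) = 1/(27*Y) (r(Y) = 1/(Y + 13*(2*Y)) = 1/(Y + 26*Y) = 1/(27*Y))
g(D) = 1/81 (g(D) = (1/27)/3 = (1/27)*(⅓) = 1/81)
g(-173) - 172921 = 1/81 - 172921 = -14006600/81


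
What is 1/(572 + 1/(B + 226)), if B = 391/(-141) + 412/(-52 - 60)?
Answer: 866777/495800392 ≈ 0.0017482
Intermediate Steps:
B = -25471/3948 (B = 391*(-1/141) + 412/(-112) = -391/141 + 412*(-1/112) = -391/141 - 103/28 = -25471/3948 ≈ -6.4516)
1/(572 + 1/(B + 226)) = 1/(572 + 1/(-25471/3948 + 226)) = 1/(572 + 1/(866777/3948)) = 1/(572 + 3948/866777) = 1/(495800392/866777) = 866777/495800392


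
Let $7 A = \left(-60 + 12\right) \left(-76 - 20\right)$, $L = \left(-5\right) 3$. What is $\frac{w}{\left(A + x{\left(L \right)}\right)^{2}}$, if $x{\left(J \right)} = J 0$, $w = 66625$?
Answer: $\frac{3264625}{21233664} \approx 0.15375$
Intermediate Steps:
$L = -15$
$x{\left(J \right)} = 0$
$A = \frac{4608}{7}$ ($A = \frac{\left(-60 + 12\right) \left(-76 - 20\right)}{7} = \frac{\left(-48\right) \left(-96\right)}{7} = \frac{1}{7} \cdot 4608 = \frac{4608}{7} \approx 658.29$)
$\frac{w}{\left(A + x{\left(L \right)}\right)^{2}} = \frac{66625}{\left(\frac{4608}{7} + 0\right)^{2}} = \frac{66625}{\left(\frac{4608}{7}\right)^{2}} = \frac{66625}{\frac{21233664}{49}} = 66625 \cdot \frac{49}{21233664} = \frac{3264625}{21233664}$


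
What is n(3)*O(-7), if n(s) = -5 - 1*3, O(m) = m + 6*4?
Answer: -136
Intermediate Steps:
O(m) = 24 + m (O(m) = m + 24 = 24 + m)
n(s) = -8 (n(s) = -5 - 3 = -8)
n(3)*O(-7) = -8*(24 - 7) = -8*17 = -136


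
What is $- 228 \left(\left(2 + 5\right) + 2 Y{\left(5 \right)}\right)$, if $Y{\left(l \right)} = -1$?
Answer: $-1140$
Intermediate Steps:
$- 228 \left(\left(2 + 5\right) + 2 Y{\left(5 \right)}\right) = - 228 \left(\left(2 + 5\right) + 2 \left(-1\right)\right) = - 228 \left(7 - 2\right) = \left(-228\right) 5 = -1140$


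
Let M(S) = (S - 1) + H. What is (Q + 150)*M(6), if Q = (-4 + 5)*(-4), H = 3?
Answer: 1168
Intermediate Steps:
M(S) = 2 + S (M(S) = (S - 1) + 3 = (-1 + S) + 3 = 2 + S)
Q = -4 (Q = 1*(-4) = -4)
(Q + 150)*M(6) = (-4 + 150)*(2 + 6) = 146*8 = 1168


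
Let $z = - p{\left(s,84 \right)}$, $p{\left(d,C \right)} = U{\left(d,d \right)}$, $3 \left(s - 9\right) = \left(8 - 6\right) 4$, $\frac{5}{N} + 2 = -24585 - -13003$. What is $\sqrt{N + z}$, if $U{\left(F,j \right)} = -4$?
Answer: $\frac{\sqrt{8385911}}{1448} \approx 1.9999$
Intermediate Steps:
$N = - \frac{5}{11584}$ ($N = \frac{5}{-2 - 11582} = \frac{5}{-11584} = 5 \left(- \frac{1}{11584}\right) = - \frac{5}{11584} \approx -0.00043163$)
$s = \frac{35}{3}$ ($s = 9 + \frac{\left(8 - 6\right) 4}{3} = 9 + \frac{2 \cdot 4}{3} = 9 + \frac{1}{3} \cdot 8 = 9 + \frac{8}{3} = \frac{35}{3} \approx 11.667$)
$p{\left(d,C \right)} = -4$
$z = 4$ ($z = \left(-1\right) \left(-4\right) = 4$)
$\sqrt{N + z} = \sqrt{- \frac{5}{11584} + 4} = \sqrt{\frac{46331}{11584}} = \frac{\sqrt{8385911}}{1448}$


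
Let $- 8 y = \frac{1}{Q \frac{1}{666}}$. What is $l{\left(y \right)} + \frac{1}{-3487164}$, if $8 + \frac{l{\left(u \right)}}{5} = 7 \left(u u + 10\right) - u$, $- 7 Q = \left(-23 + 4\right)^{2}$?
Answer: $\frac{714639316650941}{1817802798576} \approx 393.13$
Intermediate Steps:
$Q = - \frac{361}{7}$ ($Q = - \frac{\left(-23 + 4\right)^{2}}{7} = - \frac{\left(-19\right)^{2}}{7} = \left(- \frac{1}{7}\right) 361 = - \frac{361}{7} \approx -51.571$)
$y = \frac{2331}{1444}$ ($y = - \frac{1}{8 \left(- \frac{361}{7 \cdot 666}\right)} = - \frac{1}{8 \left(\left(- \frac{361}{7}\right) \frac{1}{666}\right)} = - \frac{1}{8 \left(- \frac{361}{4662}\right)} = \left(- \frac{1}{8}\right) \left(- \frac{4662}{361}\right) = \frac{2331}{1444} \approx 1.6143$)
$l{\left(u \right)} = 310 - 5 u + 35 u^{2}$ ($l{\left(u \right)} = -40 + 5 \left(7 \left(u u + 10\right) - u\right) = -40 + 5 \left(7 \left(u^{2} + 10\right) - u\right) = -40 + 5 \left(7 \left(10 + u^{2}\right) - u\right) = -40 + 5 \left(\left(70 + 7 u^{2}\right) - u\right) = -40 + 5 \left(70 - u + 7 u^{2}\right) = -40 + \left(350 - 5 u + 35 u^{2}\right) = 310 - 5 u + 35 u^{2}$)
$l{\left(y \right)} + \frac{1}{-3487164} = \left(310 - \frac{11655}{1444} + 35 \left(\frac{2331}{1444}\right)^{2}\right) + \frac{1}{-3487164} = \left(310 - \frac{11655}{1444} + 35 \cdot \frac{5433561}{2085136}\right) - \frac{1}{3487164} = \left(310 - \frac{11655}{1444} + \frac{190174635}{2085136}\right) - \frac{1}{3487164} = \frac{819736975}{2085136} - \frac{1}{3487164} = \frac{714639316650941}{1817802798576}$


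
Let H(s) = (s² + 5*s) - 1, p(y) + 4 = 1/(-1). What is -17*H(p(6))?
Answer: 17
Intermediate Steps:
p(y) = -5 (p(y) = -4 + 1/(-1) = -4 - 1 = -5)
H(s) = -1 + s² + 5*s
-17*H(p(6)) = -17*(-1 + (-5)² + 5*(-5)) = -17*(-1 + 25 - 25) = -17*(-1) = 17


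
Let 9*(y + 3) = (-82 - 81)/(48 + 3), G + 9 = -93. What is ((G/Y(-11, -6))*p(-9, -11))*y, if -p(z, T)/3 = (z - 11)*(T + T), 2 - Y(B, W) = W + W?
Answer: -96800/3 ≈ -32267.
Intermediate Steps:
Y(B, W) = 2 - 2*W (Y(B, W) = 2 - (W + W) = 2 - 2*W)
G = -102 (G = -9 - 93 = -102)
y = -1540/459 (y = -3 + ((-82 - 81)/(48 + 3))/9 = -3 + (-163/51)/9 = -3 + (-163*1/51)/9 = -3 + (⅑)*(-163/51) = -3 - 163/459 = -1540/459 ≈ -3.3551)
p(z, T) = -6*T*(-11 + z) (p(z, T) = -3*(z - 11)*(T + T) = -3*(-11 + z)*2*T = -6*T*(-11 + z))
((G/Y(-11, -6))*p(-9, -11))*y = ((-102/(2 - 2*(-6)))*(6*(-11)*(11 - 1*(-9))))*(-1540/459) = ((-102/(2 + 12))*(6*(-11)*(11 + 9)))*(-1540/459) = ((-102/14)*(6*(-11)*20))*(-1540/459) = (-102*1/14*(-1320))*(-1540/459) = -51/7*(-1320)*(-1540/459) = (67320/7)*(-1540/459) = -96800/3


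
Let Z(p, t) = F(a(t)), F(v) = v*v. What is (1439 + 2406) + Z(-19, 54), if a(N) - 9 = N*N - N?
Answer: 8246486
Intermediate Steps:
a(N) = 9 + N² - N (a(N) = 9 + (N*N - N) = 9 + (N² - N) = 9 + N² - N)
F(v) = v²
Z(p, t) = (9 + t² - t)²
(1439 + 2406) + Z(-19, 54) = (1439 + 2406) + (9 + 54² - 1*54)² = 3845 + (9 + 2916 - 54)² = 3845 + 2871² = 3845 + 8242641 = 8246486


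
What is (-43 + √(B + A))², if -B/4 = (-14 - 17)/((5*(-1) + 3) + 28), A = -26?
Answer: 23761/13 - 172*I*√897/13 ≈ 1827.8 - 396.26*I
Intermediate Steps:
B = 62/13 (B = -4*(-14 - 17)/((5*(-1) + 3) + 28) = -(-124)/((-5 + 3) + 28) = -(-124)/(-2 + 28) = -(-124)/26 = -4*(-31/26) = 62/13 ≈ 4.7692)
(-43 + √(B + A))² = (-43 + √(62/13 - 26))² = (-43 + √(-276/13))² = (-43 + 2*I*√897/13)²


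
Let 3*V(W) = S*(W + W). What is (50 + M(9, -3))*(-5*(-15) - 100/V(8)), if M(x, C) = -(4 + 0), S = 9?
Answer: 20125/6 ≈ 3354.2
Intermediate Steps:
M(x, C) = -4 (M(x, C) = -1*4 = -4)
V(W) = 6*W (V(W) = (9*(W + W))/3 = (9*(2*W))/3 = (18*W)/3 = 6*W)
(50 + M(9, -3))*(-5*(-15) - 100/V(8)) = (50 - 4)*(-5*(-15) - 100/(6*8)) = 46*(75 - 100/48) = 46*(75 - 100*1/48) = 46*(75 - 25/12) = 46*(875/12) = 20125/6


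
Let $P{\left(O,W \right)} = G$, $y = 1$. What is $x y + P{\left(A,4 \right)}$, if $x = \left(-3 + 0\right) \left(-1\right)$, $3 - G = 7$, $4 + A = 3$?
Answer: $-1$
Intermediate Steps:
$A = -1$ ($A = -4 + 3 = -1$)
$G = -4$ ($G = 3 - 7 = -4$)
$P{\left(O,W \right)} = -4$
$x = 3$ ($x = \left(-3\right) \left(-1\right) = 3$)
$x y + P{\left(A,4 \right)} = 3 \cdot 1 - 4 = 3 - 4 = -1$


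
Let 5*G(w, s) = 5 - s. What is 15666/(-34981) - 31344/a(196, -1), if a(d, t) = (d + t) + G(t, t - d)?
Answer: -5500661202/41172637 ≈ -133.60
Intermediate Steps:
G(w, s) = 1 - s/5 (G(w, s) = (5 - s)/5 = 1 - s/5)
a(d, t) = 1 + 4*t/5 + 6*d/5 (a(d, t) = (d + t) + (1 - (t - d)/5) = (d + t) + (1 + (-t/5 + d/5)) = (d + t) + (1 - t/5 + d/5) = 1 + 4*t/5 + 6*d/5)
15666/(-34981) - 31344/a(196, -1) = 15666/(-34981) - 31344/(1 + (4/5)*(-1) + (6/5)*196) = 15666*(-1/34981) - 31344/(1 - 4/5 + 1176/5) = -15666/34981 - 31344/1177/5 = -15666/34981 - 31344*5/1177 = -15666/34981 - 156720/1177 = -5500661202/41172637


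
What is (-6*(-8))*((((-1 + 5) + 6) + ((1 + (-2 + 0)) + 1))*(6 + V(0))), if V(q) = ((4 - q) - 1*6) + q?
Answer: 1920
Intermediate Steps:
V(q) = -2 (V(q) = ((4 - q) - 6) + q = (-2 - q) + q = -2)
(-6*(-8))*((((-1 + 5) + 6) + ((1 + (-2 + 0)) + 1))*(6 + V(0))) = (-6*(-8))*((((-1 + 5) + 6) + ((1 + (-2 + 0)) + 1))*(6 - 2)) = 48*(((4 + 6) + ((1 - 2) + 1))*4) = 48*((10 + (-1 + 1))*4) = 48*((10 + 0)*4) = 48*(10*4) = 48*40 = 1920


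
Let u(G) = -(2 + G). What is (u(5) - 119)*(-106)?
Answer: 13356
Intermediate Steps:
u(G) = -2 - G
(u(5) - 119)*(-106) = ((-2 - 1*5) - 119)*(-106) = ((-2 - 5) - 119)*(-106) = (-7 - 119)*(-106) = -126*(-106) = 13356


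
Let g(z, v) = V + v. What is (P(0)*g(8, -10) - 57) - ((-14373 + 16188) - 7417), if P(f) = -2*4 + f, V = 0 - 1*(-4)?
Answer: 5593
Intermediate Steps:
V = 4 (V = 0 + 4 = 4)
g(z, v) = 4 + v
P(f) = -8 + f
(P(0)*g(8, -10) - 57) - ((-14373 + 16188) - 7417) = ((-8 + 0)*(4 - 10) - 57) - ((-14373 + 16188) - 7417) = (-8*(-6) - 57) - (1815 - 7417) = (48 - 57) - 1*(-5602) = -9 + 5602 = 5593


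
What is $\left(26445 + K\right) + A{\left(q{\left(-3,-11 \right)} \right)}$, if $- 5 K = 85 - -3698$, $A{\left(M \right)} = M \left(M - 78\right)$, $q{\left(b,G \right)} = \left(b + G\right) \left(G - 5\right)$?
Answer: $\frac{291962}{5} \approx 58392.0$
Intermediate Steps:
$q{\left(b,G \right)} = \left(-5 + G\right) \left(G + b\right)$ ($q{\left(b,G \right)} = \left(G + b\right) \left(-5 + G\right) = \left(-5 + G\right) \left(G + b\right)$)
$A{\left(M \right)} = M \left(-78 + M\right)$
$K = - \frac{3783}{5}$ ($K = - \frac{85 - -3698}{5} = - \frac{85 + 3698}{5} = \left(- \frac{1}{5}\right) 3783 = - \frac{3783}{5} \approx -756.6$)
$\left(26445 + K\right) + A{\left(q{\left(-3,-11 \right)} \right)} = \left(26445 - \frac{3783}{5}\right) + \left(\left(-11\right)^{2} - -55 - -15 - -33\right) \left(-78 - \left(-103 - 121\right)\right) = \frac{128442}{5} + \left(121 + 55 + 15 + 33\right) \left(-78 + \left(121 + 55 + 15 + 33\right)\right) = \frac{128442}{5} + 224 \left(-78 + 224\right) = \frac{128442}{5} + 224 \cdot 146 = \frac{128442}{5} + 32704 = \frac{291962}{5}$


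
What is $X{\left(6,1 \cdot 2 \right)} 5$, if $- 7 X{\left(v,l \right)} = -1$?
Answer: $\frac{5}{7} \approx 0.71429$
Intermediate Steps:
$X{\left(v,l \right)} = \frac{1}{7}$ ($X{\left(v,l \right)} = \left(- \frac{1}{7}\right) \left(-1\right) = \frac{1}{7}$)
$X{\left(6,1 \cdot 2 \right)} 5 = \frac{1}{7} \cdot 5 = \frac{5}{7}$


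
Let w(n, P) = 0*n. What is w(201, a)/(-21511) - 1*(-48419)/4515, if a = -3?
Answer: 6917/645 ≈ 10.724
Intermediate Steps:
w(n, P) = 0
w(201, a)/(-21511) - 1*(-48419)/4515 = 0/(-21511) - 1*(-48419)/4515 = 0*(-1/21511) + 48419*(1/4515) = 0 + 6917/645 = 6917/645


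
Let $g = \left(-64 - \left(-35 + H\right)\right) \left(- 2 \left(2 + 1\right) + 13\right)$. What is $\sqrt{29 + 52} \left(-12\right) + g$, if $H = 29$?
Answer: $-514$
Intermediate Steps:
$g = -406$ ($g = \left(-64 + \left(35 - 29\right)\right) \left(- 2 \left(2 + 1\right) + 13\right) = \left(-64 + \left(35 - 29\right)\right) \left(\left(-2\right) 3 + 13\right) = \left(-64 + 6\right) \left(-6 + 13\right) = \left(-58\right) 7 = -406$)
$\sqrt{29 + 52} \left(-12\right) + g = \sqrt{29 + 52} \left(-12\right) - 406 = \sqrt{81} \left(-12\right) - 406 = 9 \left(-12\right) - 406 = -108 - 406 = -514$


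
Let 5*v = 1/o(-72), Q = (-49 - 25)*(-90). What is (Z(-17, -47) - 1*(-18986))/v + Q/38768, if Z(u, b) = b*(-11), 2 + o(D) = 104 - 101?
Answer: 945117045/9692 ≈ 97515.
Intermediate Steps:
o(D) = 1 (o(D) = -2 + (104 - 101) = -2 + 3 = 1)
Z(u, b) = -11*b
Q = 6660 (Q = -74*(-90) = 6660)
v = 1/5 (v = (1/5)/1 = (1/5)*1 = 1/5 ≈ 0.20000)
(Z(-17, -47) - 1*(-18986))/v + Q/38768 = (-11*(-47) - 1*(-18986))/(1/5) + 6660/38768 = (517 + 18986)*5 + 6660*(1/38768) = 19503*5 + 1665/9692 = 97515 + 1665/9692 = 945117045/9692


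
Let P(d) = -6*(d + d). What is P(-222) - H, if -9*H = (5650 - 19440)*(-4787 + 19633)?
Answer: -204702364/9 ≈ -2.2745e+7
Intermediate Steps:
P(d) = -12*d
H = 204726340/9 (H = -(5650 - 19440)*(-4787 + 19633)/9 = -(-13790)*14846/9 = -⅑*(-204726340) = 204726340/9 ≈ 2.2747e+7)
P(-222) - H = -12*(-222) - 1*204726340/9 = 2664 - 204726340/9 = -204702364/9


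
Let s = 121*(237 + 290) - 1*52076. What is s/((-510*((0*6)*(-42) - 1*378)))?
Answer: 433/7140 ≈ 0.060644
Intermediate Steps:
s = 11691 (s = 121*527 - 52076 = 63767 - 52076 = 11691)
s/((-510*((0*6)*(-42) - 1*378))) = 11691/((-510*((0*6)*(-42) - 1*378))) = 11691/((-510*(0*(-42) - 378))) = 11691/((-510*(0 - 378))) = 11691/((-510*(-378))) = 11691/192780 = 11691*(1/192780) = 433/7140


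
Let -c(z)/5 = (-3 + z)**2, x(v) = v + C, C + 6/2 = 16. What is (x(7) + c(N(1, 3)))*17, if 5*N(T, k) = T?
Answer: -1632/5 ≈ -326.40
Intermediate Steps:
C = 13 (C = -3 + 16 = 13)
N(T, k) = T/5
x(v) = 13 + v (x(v) = v + 13 = 13 + v)
c(z) = -5*(-3 + z)**2
(x(7) + c(N(1, 3)))*17 = ((13 + 7) - 5*(-3 + (1/5)*1)**2)*17 = (20 - 5*(-3 + 1/5)**2)*17 = (20 - 5*(-14/5)**2)*17 = (20 - 5*196/25)*17 = (20 - 196/5)*17 = -96/5*17 = -1632/5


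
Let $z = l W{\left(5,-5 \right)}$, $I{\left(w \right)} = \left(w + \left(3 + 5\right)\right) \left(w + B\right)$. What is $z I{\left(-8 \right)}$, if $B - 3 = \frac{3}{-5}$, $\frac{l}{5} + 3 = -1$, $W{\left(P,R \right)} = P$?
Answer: $0$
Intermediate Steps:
$l = -20$ ($l = -15 + 5 \left(-1\right) = -15 - 5 = -20$)
$B = \frac{12}{5}$ ($B = 3 + \frac{3}{-5} = 3 + 3 \left(- \frac{1}{5}\right) = 3 - \frac{3}{5} = \frac{12}{5} \approx 2.4$)
$I{\left(w \right)} = \left(8 + w\right) \left(\frac{12}{5} + w\right)$ ($I{\left(w \right)} = \left(w + \left(3 + 5\right)\right) \left(w + \frac{12}{5}\right) = \left(w + 8\right) \left(\frac{12}{5} + w\right) = \left(8 + w\right) \left(\frac{12}{5} + w\right)$)
$z = -100$ ($z = \left(-20\right) 5 = -100$)
$z I{\left(-8 \right)} = - 100 \left(\frac{96}{5} + \left(-8\right)^{2} + \frac{52}{5} \left(-8\right)\right) = - 100 \left(\frac{96}{5} + 64 - \frac{416}{5}\right) = \left(-100\right) 0 = 0$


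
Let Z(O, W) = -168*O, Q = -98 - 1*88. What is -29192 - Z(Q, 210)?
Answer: -60440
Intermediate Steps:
Q = -186 (Q = -98 - 88 = -186)
-29192 - Z(Q, 210) = -29192 - (-168)*(-186) = -29192 - 1*31248 = -29192 - 31248 = -60440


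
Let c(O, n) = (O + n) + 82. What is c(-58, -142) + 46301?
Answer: 46183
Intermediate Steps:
c(O, n) = 82 + O + n
c(-58, -142) + 46301 = (82 - 58 - 142) + 46301 = -118 + 46301 = 46183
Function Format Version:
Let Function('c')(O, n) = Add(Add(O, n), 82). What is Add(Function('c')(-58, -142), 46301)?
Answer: 46183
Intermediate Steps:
Function('c')(O, n) = Add(82, O, n)
Add(Function('c')(-58, -142), 46301) = Add(Add(82, -58, -142), 46301) = Add(-118, 46301) = 46183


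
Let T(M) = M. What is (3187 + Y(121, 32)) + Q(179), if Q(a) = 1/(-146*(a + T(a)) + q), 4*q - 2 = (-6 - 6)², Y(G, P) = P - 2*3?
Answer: 335639617/104463 ≈ 3213.0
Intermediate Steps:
Y(G, P) = -6 + P (Y(G, P) = P - 6 = -6 + P)
q = 73/2 (q = ½ + (-6 - 6)²/4 = ½ + (¼)*(-12)² = ½ + (¼)*144 = ½ + 36 = 73/2 ≈ 36.500)
Q(a) = 1/(73/2 - 292*a) (Q(a) = 1/(-146*(a + a) + 73/2) = 1/(-292*a + 73/2) = 1/(73/2 - 292*a))
(3187 + Y(121, 32)) + Q(179) = (3187 + (-6 + 32)) - 2/(-73 + 584*179) = (3187 + 26) - 2/(-73 + 104536) = 3213 - 2/104463 = 335639617/104463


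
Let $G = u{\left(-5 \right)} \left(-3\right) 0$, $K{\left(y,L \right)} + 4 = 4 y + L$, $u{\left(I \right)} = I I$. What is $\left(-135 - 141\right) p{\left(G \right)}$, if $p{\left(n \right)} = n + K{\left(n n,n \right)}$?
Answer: $1104$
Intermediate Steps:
$u{\left(I \right)} = I^{2}$
$K{\left(y,L \right)} = -4 + L + 4 y$ ($K{\left(y,L \right)} = -4 + \left(4 y + L\right) = -4 + \left(L + 4 y\right) = -4 + L + 4 y$)
$G = 0$ ($G = \left(-5\right)^{2} \left(-3\right) 0 = 25 \left(-3\right) 0 = \left(-75\right) 0 = 0$)
$p{\left(n \right)} = -4 + 2 n + 4 n^{2}$ ($p{\left(n \right)} = n + \left(-4 + n + 4 n n\right) = n + \left(-4 + n + 4 n^{2}\right) = -4 + 2 n + 4 n^{2}$)
$\left(-135 - 141\right) p{\left(G \right)} = \left(-135 - 141\right) \left(-4 + 2 \cdot 0 + 4 \cdot 0^{2}\right) = \left(-135 - 141\right) \left(-4 + 0 + 4 \cdot 0\right) = - 276 \left(-4 + 0 + 0\right) = \left(-276\right) \left(-4\right) = 1104$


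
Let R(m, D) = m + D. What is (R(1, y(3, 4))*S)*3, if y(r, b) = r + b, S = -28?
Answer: -672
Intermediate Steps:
y(r, b) = b + r
R(m, D) = D + m
(R(1, y(3, 4))*S)*3 = (((4 + 3) + 1)*(-28))*3 = ((7 + 1)*(-28))*3 = (8*(-28))*3 = -224*3 = -672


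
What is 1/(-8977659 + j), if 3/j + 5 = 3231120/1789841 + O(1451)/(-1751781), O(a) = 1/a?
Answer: -14534424190557476/130485117792613404970497 ≈ -1.1139e-7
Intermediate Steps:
j = -13648437365541813/14534424190557476 (j = 3/(-5 + (3231120/1789841 + 1/(1451*(-1751781)))) = 3/(-5 + (3231120*(1/1789841) + (1/1451)*(-1/1751781))) = 3/(-5 + (3231120/1789841 - 1/2541834231)) = 3/(-5 + 8212971418678879/4549479121847271) = 3/(-14534424190557476/4549479121847271) = 3*(-4549479121847271/14534424190557476) = -13648437365541813/14534424190557476 ≈ -0.93904)
1/(-8977659 + j) = 1/(-8977659 - 13648437365541813/14534424190557476) = 1/(-130485117792613404970497/14534424190557476) = -14534424190557476/130485117792613404970497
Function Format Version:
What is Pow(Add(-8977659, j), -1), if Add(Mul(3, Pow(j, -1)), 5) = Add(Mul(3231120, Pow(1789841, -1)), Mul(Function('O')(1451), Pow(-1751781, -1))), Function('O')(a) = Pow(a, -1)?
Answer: Rational(-14534424190557476, 130485117792613404970497) ≈ -1.1139e-7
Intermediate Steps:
j = Rational(-13648437365541813, 14534424190557476) (j = Mul(3, Pow(Add(-5, Add(Mul(3231120, Pow(1789841, -1)), Mul(Pow(1451, -1), Pow(-1751781, -1)))), -1)) = Mul(3, Pow(Add(-5, Add(Mul(3231120, Rational(1, 1789841)), Mul(Rational(1, 1451), Rational(-1, 1751781)))), -1)) = Mul(3, Pow(Add(-5, Add(Rational(3231120, 1789841), Rational(-1, 2541834231))), -1)) = Mul(3, Pow(Add(-5, Rational(8212971418678879, 4549479121847271)), -1)) = Mul(3, Pow(Rational(-14534424190557476, 4549479121847271), -1)) = Mul(3, Rational(-4549479121847271, 14534424190557476)) = Rational(-13648437365541813, 14534424190557476) ≈ -0.93904)
Pow(Add(-8977659, j), -1) = Pow(Add(-8977659, Rational(-13648437365541813, 14534424190557476)), -1) = Pow(Rational(-130485117792613404970497, 14534424190557476), -1) = Rational(-14534424190557476, 130485117792613404970497)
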